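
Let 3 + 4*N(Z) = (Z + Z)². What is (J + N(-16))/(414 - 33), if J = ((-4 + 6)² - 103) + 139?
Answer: 1181/1524 ≈ 0.77493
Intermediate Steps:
N(Z) = -¾ + Z² (N(Z) = -¾ + (Z + Z)²/4 = -¾ + (2*Z)²/4 = -¾ + (4*Z²)/4 = -¾ + Z²)
J = 40 (J = (2² - 103) + 139 = (4 - 103) + 139 = -99 + 139 = 40)
(J + N(-16))/(414 - 33) = (40 + (-¾ + (-16)²))/(414 - 33) = (40 + (-¾ + 256))/381 = (40 + 1021/4)*(1/381) = (1181/4)*(1/381) = 1181/1524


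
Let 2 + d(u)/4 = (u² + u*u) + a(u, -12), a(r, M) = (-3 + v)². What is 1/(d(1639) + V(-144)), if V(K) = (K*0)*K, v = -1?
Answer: 1/21490624 ≈ 4.6532e-8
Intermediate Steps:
V(K) = 0 (V(K) = 0*K = 0)
a(r, M) = 16 (a(r, M) = (-3 - 1)² = (-4)² = 16)
d(u) = 56 + 8*u² (d(u) = -8 + 4*((u² + u*u) + 16) = -8 + 4*((u² + u²) + 16) = -8 + 4*(2*u² + 16) = -8 + 4*(16 + 2*u²) = -8 + (64 + 8*u²) = 56 + 8*u²)
1/(d(1639) + V(-144)) = 1/((56 + 8*1639²) + 0) = 1/((56 + 8*2686321) + 0) = 1/((56 + 21490568) + 0) = 1/(21490624 + 0) = 1/21490624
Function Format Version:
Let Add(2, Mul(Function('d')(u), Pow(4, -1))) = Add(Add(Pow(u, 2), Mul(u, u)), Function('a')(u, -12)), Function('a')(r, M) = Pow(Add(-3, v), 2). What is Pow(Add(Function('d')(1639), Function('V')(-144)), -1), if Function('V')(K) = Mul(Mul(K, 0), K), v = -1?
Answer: Rational(1, 21490624) ≈ 4.6532e-8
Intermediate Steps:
Function('V')(K) = 0 (Function('V')(K) = Mul(0, K) = 0)
Function('a')(r, M) = 16 (Function('a')(r, M) = Pow(Add(-3, -1), 2) = Pow(-4, 2) = 16)
Function('d')(u) = Add(56, Mul(8, Pow(u, 2))) (Function('d')(u) = Add(-8, Mul(4, Add(Add(Pow(u, 2), Mul(u, u)), 16))) = Add(-8, Mul(4, Add(Add(Pow(u, 2), Pow(u, 2)), 16))) = Add(-8, Mul(4, Add(Mul(2, Pow(u, 2)), 16))) = Add(-8, Mul(4, Add(16, Mul(2, Pow(u, 2))))) = Add(-8, Add(64, Mul(8, Pow(u, 2)))) = Add(56, Mul(8, Pow(u, 2))))
Pow(Add(Function('d')(1639), Function('V')(-144)), -1) = Pow(Add(Add(56, Mul(8, Pow(1639, 2))), 0), -1) = Pow(Add(Add(56, Mul(8, 2686321)), 0), -1) = Pow(Add(Add(56, 21490568), 0), -1) = Pow(Add(21490624, 0), -1) = Pow(21490624, -1) = Rational(1, 21490624)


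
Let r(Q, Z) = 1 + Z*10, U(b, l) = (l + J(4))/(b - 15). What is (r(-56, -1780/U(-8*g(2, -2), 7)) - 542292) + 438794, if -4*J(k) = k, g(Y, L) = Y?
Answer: -34591/3 ≈ -11530.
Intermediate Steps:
J(k) = -k/4
U(b, l) = (-1 + l)/(-15 + b) (U(b, l) = (l - ¼*4)/(b - 15) = (l - 1)/(-15 + b) = (-1 + l)/(-15 + b))
r(Q, Z) = 1 + 10*Z
(r(-56, -1780/U(-8*g(2, -2), 7)) - 542292) + 438794 = ((1 + 10*(-1780*(-15 - 8*2)/(-1 + 7))) - 542292) + 438794 = ((1 + 10*(-1780/(6/(-15 - 16)))) - 542292) + 438794 = ((1 + 10*(-1780/(6/(-31)))) - 542292) + 438794 = ((1 + 10*(-1780/((-1/31*6)))) - 542292) + 438794 = ((1 + 10*(-1780/(-6/31))) - 542292) + 438794 = ((1 + 10*(-1780*(-31/6))) - 542292) + 438794 = ((1 + 10*(27590/3)) - 542292) + 438794 = ((1 + 275900/3) - 542292) + 438794 = (275903/3 - 542292) + 438794 = -1350973/3 + 438794 = -34591/3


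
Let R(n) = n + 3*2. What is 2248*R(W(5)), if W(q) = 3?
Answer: 20232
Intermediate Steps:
R(n) = 6 + n (R(n) = n + 6 = 6 + n)
2248*R(W(5)) = 2248*(6 + 3) = 2248*9 = 20232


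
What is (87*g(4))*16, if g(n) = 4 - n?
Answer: 0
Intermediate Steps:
(87*g(4))*16 = (87*(4 - 1*4))*16 = (87*(4 - 4))*16 = (87*0)*16 = 0*16 = 0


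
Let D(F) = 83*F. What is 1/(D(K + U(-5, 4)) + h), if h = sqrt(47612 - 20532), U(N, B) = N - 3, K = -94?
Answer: -4233/35823038 - sqrt(6770)/35823038 ≈ -0.00012046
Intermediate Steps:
U(N, B) = -3 + N
h = 2*sqrt(6770) (h = sqrt(27080) = 2*sqrt(6770) ≈ 164.56)
1/(D(K + U(-5, 4)) + h) = 1/(83*(-94 + (-3 - 5)) + 2*sqrt(6770)) = 1/(83*(-94 - 8) + 2*sqrt(6770)) = 1/(83*(-102) + 2*sqrt(6770)) = 1/(-8466 + 2*sqrt(6770))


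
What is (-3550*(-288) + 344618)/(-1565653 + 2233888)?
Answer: 1367018/668235 ≈ 2.0457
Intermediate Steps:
(-3550*(-288) + 344618)/(-1565653 + 2233888) = (1022400 + 344618)/668235 = 1367018*(1/668235) = 1367018/668235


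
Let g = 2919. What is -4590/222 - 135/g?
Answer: -746010/36001 ≈ -20.722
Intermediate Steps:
-4590/222 - 135/g = -4590/222 - 135/2919 = -4590*1/222 - 135*1/2919 = -765/37 - 45/973 = -746010/36001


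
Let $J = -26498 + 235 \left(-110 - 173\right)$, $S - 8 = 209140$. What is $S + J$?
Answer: $116145$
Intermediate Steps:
$S = 209148$ ($S = 8 + 209140 = 209148$)
$J = -93003$ ($J = -26498 + 235 \left(-283\right) = -26498 - 66505 = -93003$)
$S + J = 209148 - 93003 = 116145$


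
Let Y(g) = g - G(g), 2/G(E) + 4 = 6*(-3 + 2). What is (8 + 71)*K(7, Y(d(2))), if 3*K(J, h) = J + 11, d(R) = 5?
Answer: 474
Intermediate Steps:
G(E) = -⅕ (G(E) = 2/(-4 + 6*(-3 + 2)) = 2/(-4 + 6*(-1)) = 2/(-4 - 6) = 2/(-10) = 2*(-⅒) = -⅕)
Y(g) = ⅕ + g (Y(g) = g - 1*(-⅕) = g + ⅕ = ⅕ + g)
K(J, h) = 11/3 + J/3 (K(J, h) = (J + 11)/3 = (11 + J)/3 = 11/3 + J/3)
(8 + 71)*K(7, Y(d(2))) = (8 + 71)*(11/3 + (⅓)*7) = 79*(11/3 + 7/3) = 79*6 = 474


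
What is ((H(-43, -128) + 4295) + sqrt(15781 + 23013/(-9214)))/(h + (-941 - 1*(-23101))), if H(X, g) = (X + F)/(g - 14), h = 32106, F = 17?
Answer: 152479/1926443 + sqrt(1339560076894)/500006924 ≈ 0.081465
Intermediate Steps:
H(X, g) = (17 + X)/(-14 + g) (H(X, g) = (X + 17)/(g - 14) = (17 + X)/(-14 + g))
((H(-43, -128) + 4295) + sqrt(15781 + 23013/(-9214)))/(h + (-941 - 1*(-23101))) = (((17 - 43)/(-14 - 128) + 4295) + sqrt(15781 + 23013/(-9214)))/(32106 + (-941 - 1*(-23101))) = ((-26/(-142) + 4295) + sqrt(15781 + 23013*(-1/9214)))/(32106 + (-941 + 23101)) = ((-1/142*(-26) + 4295) + sqrt(15781 - 23013/9214))/(32106 + 22160) = ((13/71 + 4295) + sqrt(145383121/9214))/54266 = (304958/71 + sqrt(1339560076894)/9214)*(1/54266) = 152479/1926443 + sqrt(1339560076894)/500006924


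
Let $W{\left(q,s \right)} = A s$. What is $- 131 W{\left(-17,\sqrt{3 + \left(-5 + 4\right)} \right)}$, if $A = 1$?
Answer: $- 131 \sqrt{2} \approx -185.26$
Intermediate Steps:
$W{\left(q,s \right)} = s$ ($W{\left(q,s \right)} = 1 s = s$)
$- 131 W{\left(-17,\sqrt{3 + \left(-5 + 4\right)} \right)} = - 131 \sqrt{3 + \left(-5 + 4\right)} = - 131 \sqrt{3 - 1} = - 131 \sqrt{2}$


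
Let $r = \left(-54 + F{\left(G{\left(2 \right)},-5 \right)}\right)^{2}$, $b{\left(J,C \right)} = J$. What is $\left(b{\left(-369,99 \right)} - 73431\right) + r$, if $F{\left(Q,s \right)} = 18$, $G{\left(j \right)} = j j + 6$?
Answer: $-72504$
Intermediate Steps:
$G{\left(j \right)} = 6 + j^{2}$ ($G{\left(j \right)} = j^{2} + 6 = 6 + j^{2}$)
$r = 1296$ ($r = \left(-54 + 18\right)^{2} = \left(-36\right)^{2} = 1296$)
$\left(b{\left(-369,99 \right)} - 73431\right) + r = \left(-369 - 73431\right) + 1296 = -73800 + 1296 = -72504$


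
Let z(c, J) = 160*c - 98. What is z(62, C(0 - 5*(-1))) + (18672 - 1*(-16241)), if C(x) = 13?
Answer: 44735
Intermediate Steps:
z(c, J) = -98 + 160*c
z(62, C(0 - 5*(-1))) + (18672 - 1*(-16241)) = (-98 + 160*62) + (18672 - 1*(-16241)) = (-98 + 9920) + (18672 + 16241) = 9822 + 34913 = 44735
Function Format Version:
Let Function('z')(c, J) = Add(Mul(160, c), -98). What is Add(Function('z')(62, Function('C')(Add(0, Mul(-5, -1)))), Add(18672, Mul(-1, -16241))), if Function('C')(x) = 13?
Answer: 44735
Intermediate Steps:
Function('z')(c, J) = Add(-98, Mul(160, c))
Add(Function('z')(62, Function('C')(Add(0, Mul(-5, -1)))), Add(18672, Mul(-1, -16241))) = Add(Add(-98, Mul(160, 62)), Add(18672, Mul(-1, -16241))) = Add(Add(-98, 9920), Add(18672, 16241)) = Add(9822, 34913) = 44735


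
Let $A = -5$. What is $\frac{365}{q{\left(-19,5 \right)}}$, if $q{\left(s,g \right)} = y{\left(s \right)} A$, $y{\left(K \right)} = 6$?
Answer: $- \frac{73}{6} \approx -12.167$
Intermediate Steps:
$q{\left(s,g \right)} = -30$ ($q{\left(s,g \right)} = 6 \left(-5\right) = -30$)
$\frac{365}{q{\left(-19,5 \right)}} = \frac{365}{-30} = 365 \left(- \frac{1}{30}\right) = - \frac{73}{6}$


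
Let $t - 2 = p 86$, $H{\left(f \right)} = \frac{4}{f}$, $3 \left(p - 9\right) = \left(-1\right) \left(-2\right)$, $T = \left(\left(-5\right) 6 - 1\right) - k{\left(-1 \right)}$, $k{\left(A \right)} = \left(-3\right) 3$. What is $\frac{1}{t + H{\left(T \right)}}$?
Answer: $\frac{33}{27494} \approx 0.0012003$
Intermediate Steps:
$k{\left(A \right)} = -9$
$T = -22$ ($T = \left(\left(-5\right) 6 - 1\right) - -9 = \left(-30 - 1\right) + 9 = -31 + 9 = -22$)
$p = \frac{29}{3}$ ($p = 9 + \frac{\left(-1\right) \left(-2\right)}{3} = 9 + \frac{1}{3} \cdot 2 = 9 + \frac{2}{3} = \frac{29}{3} \approx 9.6667$)
$t = \frac{2500}{3}$ ($t = 2 + \frac{29}{3} \cdot 86 = 2 + \frac{2494}{3} = \frac{2500}{3} \approx 833.33$)
$\frac{1}{t + H{\left(T \right)}} = \frac{1}{\frac{2500}{3} + \frac{4}{-22}} = \frac{1}{\frac{2500}{3} + 4 \left(- \frac{1}{22}\right)} = \frac{1}{\frac{2500}{3} - \frac{2}{11}} = \frac{1}{\frac{27494}{33}} = \frac{33}{27494}$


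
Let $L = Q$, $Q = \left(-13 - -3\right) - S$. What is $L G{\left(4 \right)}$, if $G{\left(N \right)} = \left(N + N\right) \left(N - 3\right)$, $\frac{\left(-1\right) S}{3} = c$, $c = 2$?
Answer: $-32$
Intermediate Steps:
$S = -6$ ($S = \left(-3\right) 2 = -6$)
$G{\left(N \right)} = 2 N \left(-3 + N\right)$
$Q = -4$ ($Q = \left(-13 - -3\right) - -6 = \left(-13 + 3\right) + 6 = -10 + 6 = -4$)
$L = -4$
$L G{\left(4 \right)} = - 4 \cdot 2 \cdot 4 \left(-3 + 4\right) = - 4 \cdot 2 \cdot 4 \cdot 1 = \left(-4\right) 8 = -32$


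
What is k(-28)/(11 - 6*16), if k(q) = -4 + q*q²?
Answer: 21956/85 ≈ 258.31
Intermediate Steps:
k(q) = -4 + q³
k(-28)/(11 - 6*16) = (-4 + (-28)³)/(11 - 6*16) = (-4 - 21952)/(11 - 96) = -21956/(-85) = -21956*(-1/85) = 21956/85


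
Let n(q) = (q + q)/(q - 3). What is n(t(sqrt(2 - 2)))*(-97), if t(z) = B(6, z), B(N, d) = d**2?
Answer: 0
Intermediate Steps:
t(z) = z**2
n(q) = 2*q/(-3 + q) (n(q) = (2*q)/(-3 + q) = 2*q/(-3 + q))
n(t(sqrt(2 - 2)))*(-97) = (2*(sqrt(2 - 2))**2/(-3 + (sqrt(2 - 2))**2))*(-97) = (2*(sqrt(0))**2/(-3 + (sqrt(0))**2))*(-97) = (2*0**2/(-3 + 0**2))*(-97) = (2*0/(-3 + 0))*(-97) = (2*0/(-3))*(-97) = (2*0*(-1/3))*(-97) = 0*(-97) = 0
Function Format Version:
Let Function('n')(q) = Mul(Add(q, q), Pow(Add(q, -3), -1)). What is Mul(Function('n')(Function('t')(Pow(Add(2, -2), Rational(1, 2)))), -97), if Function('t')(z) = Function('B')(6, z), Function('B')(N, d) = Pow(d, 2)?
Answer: 0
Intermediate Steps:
Function('t')(z) = Pow(z, 2)
Function('n')(q) = Mul(2, q, Pow(Add(-3, q), -1)) (Function('n')(q) = Mul(Mul(2, q), Pow(Add(-3, q), -1)) = Mul(2, q, Pow(Add(-3, q), -1)))
Mul(Function('n')(Function('t')(Pow(Add(2, -2), Rational(1, 2)))), -97) = Mul(Mul(2, Pow(Pow(Add(2, -2), Rational(1, 2)), 2), Pow(Add(-3, Pow(Pow(Add(2, -2), Rational(1, 2)), 2)), -1)), -97) = Mul(Mul(2, Pow(Pow(0, Rational(1, 2)), 2), Pow(Add(-3, Pow(Pow(0, Rational(1, 2)), 2)), -1)), -97) = Mul(Mul(2, Pow(0, 2), Pow(Add(-3, Pow(0, 2)), -1)), -97) = Mul(Mul(2, 0, Pow(Add(-3, 0), -1)), -97) = Mul(Mul(2, 0, Pow(-3, -1)), -97) = Mul(Mul(2, 0, Rational(-1, 3)), -97) = Mul(0, -97) = 0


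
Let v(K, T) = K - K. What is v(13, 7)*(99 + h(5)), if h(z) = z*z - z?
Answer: 0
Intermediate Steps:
v(K, T) = 0
h(z) = z² - z
v(13, 7)*(99 + h(5)) = 0*(99 + 5*(-1 + 5)) = 0*(99 + 5*4) = 0*(99 + 20) = 0*119 = 0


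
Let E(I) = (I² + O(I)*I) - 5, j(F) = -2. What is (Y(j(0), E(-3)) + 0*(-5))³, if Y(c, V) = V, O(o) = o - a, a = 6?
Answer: 29791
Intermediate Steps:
O(o) = -6 + o (O(o) = o - 1*6 = o - 6 = -6 + o)
E(I) = -5 + I² + I*(-6 + I) (E(I) = (I² + (-6 + I)*I) - 5 = (I² + I*(-6 + I)) - 5 = -5 + I² + I*(-6 + I))
(Y(j(0), E(-3)) + 0*(-5))³ = ((-5 + (-3)² - 3*(-6 - 3)) + 0*(-5))³ = ((-5 + 9 - 3*(-9)) + 0)³ = ((-5 + 9 + 27) + 0)³ = (31 + 0)³ = 31³ = 29791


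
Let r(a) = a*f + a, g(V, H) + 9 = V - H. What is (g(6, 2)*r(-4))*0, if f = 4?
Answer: 0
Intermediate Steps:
g(V, H) = -9 + V - H (g(V, H) = -9 + (V - H) = -9 + V - H)
r(a) = 5*a (r(a) = a*4 + a = 4*a + a = 5*a)
(g(6, 2)*r(-4))*0 = ((-9 + 6 - 1*2)*(5*(-4)))*0 = ((-9 + 6 - 2)*(-20))*0 = -5*(-20)*0 = 100*0 = 0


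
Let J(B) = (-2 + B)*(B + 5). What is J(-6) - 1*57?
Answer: -49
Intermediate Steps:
J(B) = (-2 + B)*(5 + B)
J(-6) - 1*57 = (-10 + (-6)**2 + 3*(-6)) - 1*57 = (-10 + 36 - 18) - 57 = 8 - 57 = -49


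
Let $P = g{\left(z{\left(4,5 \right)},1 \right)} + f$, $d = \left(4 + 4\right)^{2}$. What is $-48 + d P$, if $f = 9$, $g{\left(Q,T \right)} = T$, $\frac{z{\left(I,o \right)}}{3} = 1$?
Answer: $592$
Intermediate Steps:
$z{\left(I,o \right)} = 3$ ($z{\left(I,o \right)} = 3 \cdot 1 = 3$)
$d = 64$ ($d = 8^{2} = 64$)
$P = 10$ ($P = 1 + 9 = 10$)
$-48 + d P = -48 + 64 \cdot 10 = -48 + 640 = 592$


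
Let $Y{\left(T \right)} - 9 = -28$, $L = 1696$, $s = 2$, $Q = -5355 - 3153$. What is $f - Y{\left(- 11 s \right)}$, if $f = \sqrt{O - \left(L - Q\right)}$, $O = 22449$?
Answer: $19 + \sqrt{12245} \approx 129.66$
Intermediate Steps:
$Q = -8508$ ($Q = -5355 - 3153 = -8508$)
$Y{\left(T \right)} = -19$ ($Y{\left(T \right)} = 9 - 28 = -19$)
$f = \sqrt{12245}$ ($f = \sqrt{22449 - 10204} = \sqrt{12245} \approx 110.66$)
$f - Y{\left(- 11 s \right)} = \sqrt{12245} - -19 = \sqrt{12245} + 19 = 19 + \sqrt{12245}$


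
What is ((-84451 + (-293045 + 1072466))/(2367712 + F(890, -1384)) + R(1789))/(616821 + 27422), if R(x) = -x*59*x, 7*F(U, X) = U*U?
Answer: -1639625235195643/5593989027206 ≈ -293.10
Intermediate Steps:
F(U, X) = U²/7 (F(U, X) = (U*U)/7 = U²/7)
R(x) = -59*x² (R(x) = -59*x*x = -59*x²)
((-84451 + (-293045 + 1072466))/(2367712 + F(890, -1384)) + R(1789))/(616821 + 27422) = ((-84451 + (-293045 + 1072466))/(2367712 + (⅐)*890²) - 59*1789²)/(616821 + 27422) = ((-84451 + 779421)/(2367712 + (⅐)*792100) - 59*3200521)/644243 = (694970/(2367712 + 792100/7) - 188830739)*(1/644243) = (694970/(17366084/7) - 188830739)*(1/644243) = (694970*(7/17366084) - 188830739)*(1/644243) = (2432395/8683042 - 188830739)*(1/644243) = -1639625235195643/8683042*1/644243 = -1639625235195643/5593989027206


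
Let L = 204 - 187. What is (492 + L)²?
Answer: 259081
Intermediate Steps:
L = 17
(492 + L)² = (492 + 17)² = 509² = 259081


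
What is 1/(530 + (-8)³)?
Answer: 1/18 ≈ 0.055556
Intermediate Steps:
1/(530 + (-8)³) = 1/(530 - 512) = 1/18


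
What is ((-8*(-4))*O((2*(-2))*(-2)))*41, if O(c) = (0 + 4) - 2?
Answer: 2624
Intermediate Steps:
O(c) = 2 (O(c) = 4 - 2 = 2)
((-8*(-4))*O((2*(-2))*(-2)))*41 = (-8*(-4)*2)*41 = (32*2)*41 = 64*41 = 2624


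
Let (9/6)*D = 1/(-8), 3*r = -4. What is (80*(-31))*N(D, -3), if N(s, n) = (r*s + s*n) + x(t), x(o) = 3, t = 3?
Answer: -75020/9 ≈ -8335.6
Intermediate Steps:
r = -4/3 (r = (⅓)*(-4) = -4/3 ≈ -1.3333)
D = -1/12 (D = (⅔)/(-8) = (⅔)*(-⅛) = -1/12 ≈ -0.083333)
N(s, n) = 3 - 4*s/3 + n*s (N(s, n) = (-4*s/3 + s*n) + 3 = (-4*s/3 + n*s) + 3 = 3 - 4*s/3 + n*s)
(80*(-31))*N(D, -3) = (80*(-31))*(3 - 4/3*(-1/12) - 3*(-1/12)) = -2480*(3 + ⅑ + ¼) = -2480*121/36 = -75020/9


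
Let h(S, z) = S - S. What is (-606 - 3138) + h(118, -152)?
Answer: -3744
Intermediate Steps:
h(S, z) = 0
(-606 - 3138) + h(118, -152) = (-606 - 3138) + 0 = -3744 + 0 = -3744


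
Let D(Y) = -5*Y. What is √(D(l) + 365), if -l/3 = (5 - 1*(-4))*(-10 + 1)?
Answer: 5*I*√34 ≈ 29.155*I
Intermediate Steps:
l = 243 (l = -3*(5 - 1*(-4))*(-10 + 1) = -3*(5 + 4)*(-9) = -27*(-9) = -3*(-81) = 243)
√(D(l) + 365) = √(-5*243 + 365) = √(-1215 + 365) = √(-850) = 5*I*√34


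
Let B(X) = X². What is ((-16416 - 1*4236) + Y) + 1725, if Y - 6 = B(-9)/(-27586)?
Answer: -521954787/27586 ≈ -18921.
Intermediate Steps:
Y = 165435/27586 (Y = 6 + (-9)²/(-27586) = 6 + 81*(-1/27586) = 6 - 81/27586 = 165435/27586 ≈ 5.9971)
((-16416 - 1*4236) + Y) + 1725 = ((-16416 - 1*4236) + 165435/27586) + 1725 = ((-16416 - 4236) + 165435/27586) + 1725 = (-20652 + 165435/27586) + 1725 = -569540637/27586 + 1725 = -521954787/27586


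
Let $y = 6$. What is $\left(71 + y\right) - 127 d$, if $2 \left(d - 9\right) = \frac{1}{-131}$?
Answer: $- \frac{279165}{262} \approx -1065.5$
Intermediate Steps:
$d = \frac{2357}{262}$ ($d = 9 + \frac{1}{2 \left(-131\right)} = 9 + \frac{1}{2} \left(- \frac{1}{131}\right) = 9 - \frac{1}{262} = \frac{2357}{262} \approx 8.9962$)
$\left(71 + y\right) - 127 d = \left(71 + 6\right) - \frac{299339}{262} = 77 - \frac{299339}{262} = - \frac{279165}{262}$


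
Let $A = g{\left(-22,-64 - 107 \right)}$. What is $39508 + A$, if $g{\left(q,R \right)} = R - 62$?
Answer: $39275$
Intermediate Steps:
$g{\left(q,R \right)} = -62 + R$
$A = -233$ ($A = -62 - 171 = -233$)
$39508 + A = 39508 - 233 = 39275$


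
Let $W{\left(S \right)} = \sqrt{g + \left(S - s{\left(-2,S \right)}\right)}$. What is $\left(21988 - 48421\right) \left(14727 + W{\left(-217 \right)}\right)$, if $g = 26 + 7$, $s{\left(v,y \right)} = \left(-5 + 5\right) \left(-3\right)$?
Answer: $-389278791 - 52866 i \sqrt{46} \approx -3.8928 \cdot 10^{8} - 3.5855 \cdot 10^{5} i$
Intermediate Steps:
$s{\left(v,y \right)} = 0$ ($s{\left(v,y \right)} = 0 \left(-3\right) = 0$)
$g = 33$
$W{\left(S \right)} = \sqrt{33 + S}$ ($W{\left(S \right)} = \sqrt{33 + \left(S - 0\right)} = \sqrt{33 + \left(S + 0\right)} = \sqrt{33 + S}$)
$\left(21988 - 48421\right) \left(14727 + W{\left(-217 \right)}\right) = \left(21988 - 48421\right) \left(14727 + \sqrt{33 - 217}\right) = - 26433 \left(14727 + \sqrt{-184}\right) = - 26433 \left(14727 + 2 i \sqrt{46}\right) = -389278791 - 52866 i \sqrt{46}$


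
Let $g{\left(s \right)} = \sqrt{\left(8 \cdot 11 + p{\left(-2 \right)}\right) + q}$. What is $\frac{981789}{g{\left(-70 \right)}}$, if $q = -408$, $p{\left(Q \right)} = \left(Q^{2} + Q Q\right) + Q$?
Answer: $- \frac{981789 i \sqrt{314}}{314} \approx - 55406.0 i$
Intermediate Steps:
$p{\left(Q \right)} = Q + 2 Q^{2}$ ($p{\left(Q \right)} = \left(Q^{2} + Q^{2}\right) + Q = 2 Q^{2} + Q = Q + 2 Q^{2}$)
$g{\left(s \right)} = i \sqrt{314}$ ($g{\left(s \right)} = \sqrt{\left(8 \cdot 11 - 2 \left(1 + 2 \left(-2\right)\right)\right) - 408} = \sqrt{\left(88 - 2 \left(1 - 4\right)\right) - 408} = \sqrt{\left(88 - -6\right) - 408} = \sqrt{\left(88 + 6\right) - 408} = \sqrt{94 - 408} = \sqrt{-314} = i \sqrt{314}$)
$\frac{981789}{g{\left(-70 \right)}} = \frac{981789}{i \sqrt{314}} = 981789 \left(- \frac{i \sqrt{314}}{314}\right) = - \frac{981789 i \sqrt{314}}{314}$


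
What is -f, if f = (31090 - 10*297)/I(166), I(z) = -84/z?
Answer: 1166980/21 ≈ 55571.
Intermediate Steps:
f = -1166980/21 (f = (31090 - 10*297)/((-84/166)) = (31090 - 1*2970)/((-84*1/166)) = (31090 - 2970)/(-42/83) = 28120*(-83/42) = -1166980/21 ≈ -55571.)
-f = -1*(-1166980/21) = 1166980/21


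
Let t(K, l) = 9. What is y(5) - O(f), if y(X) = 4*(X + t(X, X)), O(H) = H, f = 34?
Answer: 22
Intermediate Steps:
y(X) = 36 + 4*X (y(X) = 4*(X + 9) = 4*(9 + X) = 36 + 4*X)
y(5) - O(f) = (36 + 4*5) - 1*34 = (36 + 20) - 34 = 56 - 34 = 22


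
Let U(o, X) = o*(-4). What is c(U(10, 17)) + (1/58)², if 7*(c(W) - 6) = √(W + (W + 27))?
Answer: 20185/3364 + I*√53/7 ≈ 6.0003 + 1.04*I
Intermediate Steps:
U(o, X) = -4*o
c(W) = 6 + √(27 + 2*W)/7 (c(W) = 6 + √(W + (W + 27))/7 = 6 + √(W + (27 + W))/7 = 6 + √(27 + 2*W)/7)
c(U(10, 17)) + (1/58)² = (6 + √(27 + 2*(-4*10))/7) + (1/58)² = (6 + √(27 + 2*(-40))/7) + (1/58)² = (6 + √(27 - 80)/7) + 1/3364 = (6 + √(-53)/7) + 1/3364 = (6 + (I*√53)/7) + 1/3364 = (6 + I*√53/7) + 1/3364 = 20185/3364 + I*√53/7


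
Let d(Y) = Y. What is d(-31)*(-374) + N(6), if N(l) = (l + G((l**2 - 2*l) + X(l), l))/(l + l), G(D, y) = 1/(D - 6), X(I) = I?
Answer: 3339217/288 ≈ 11595.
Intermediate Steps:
G(D, y) = 1/(-6 + D)
N(l) = (l + 1/(-6 + l**2 - l))/(2*l) (N(l) = (l + 1/(-6 + ((l**2 - 2*l) + l)))/(l + l) = (l + 1/(-6 + (l**2 - l)))/((2*l)) = (l + 1/(-6 + l**2 - l))*(1/(2*l)) = (l + 1/(-6 + l**2 - l))/(2*l))
d(-31)*(-374) + N(6) = -31*(-374) + (1/2)*(-1 + 6*(6 + 6 - 1*6**2))/(6*(6 + 6 - 1*6**2)) = 11594 + (1/2)*(1/6)*(-1 + 6*(6 + 6 - 1*36))/(6 + 6 - 1*36) = 11594 + (1/2)*(1/6)*(-1 + 6*(6 + 6 - 36))/(6 + 6 - 36) = 11594 + (1/2)*(1/6)*(-1 + 6*(-24))/(-24) = 11594 + (1/2)*(1/6)*(-1/24)*(-1 - 144) = 11594 + (1/2)*(1/6)*(-1/24)*(-145) = 11594 + 145/288 = 3339217/288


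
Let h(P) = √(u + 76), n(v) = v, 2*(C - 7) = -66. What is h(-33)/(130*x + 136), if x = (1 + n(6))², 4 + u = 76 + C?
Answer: √122/6506 ≈ 0.0016977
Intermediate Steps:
C = -26 (C = 7 + (½)*(-66) = 7 - 33 = -26)
u = 46 (u = -4 + (76 - 26) = -4 + 50 = 46)
x = 49 (x = (1 + 6)² = 7² = 49)
h(P) = √122 (h(P) = √(46 + 76) = √122)
h(-33)/(130*x + 136) = √122/(130*49 + 136) = √122/(6370 + 136) = √122/6506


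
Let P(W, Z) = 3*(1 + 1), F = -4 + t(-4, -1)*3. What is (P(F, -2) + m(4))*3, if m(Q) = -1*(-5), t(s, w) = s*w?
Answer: 33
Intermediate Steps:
F = 8 (F = -4 - 4*(-1)*3 = -4 + 4*3 = -4 + 12 = 8)
m(Q) = 5
P(W, Z) = 6 (P(W, Z) = 3*2 = 6)
(P(F, -2) + m(4))*3 = (6 + 5)*3 = 11*3 = 33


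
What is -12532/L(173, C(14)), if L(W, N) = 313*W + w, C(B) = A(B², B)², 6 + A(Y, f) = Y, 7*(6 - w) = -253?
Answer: -43862/189669 ≈ -0.23126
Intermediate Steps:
w = 295/7 (w = 6 - ⅐*(-253) = 6 + 253/7 = 295/7 ≈ 42.143)
A(Y, f) = -6 + Y
C(B) = (-6 + B²)²
L(W, N) = 295/7 + 313*W (L(W, N) = 313*W + 295/7 = 295/7 + 313*W)
-12532/L(173, C(14)) = -12532/(295/7 + 313*173) = -12532/(295/7 + 54149) = -12532/379338/7 = -12532*7/379338 = -43862/189669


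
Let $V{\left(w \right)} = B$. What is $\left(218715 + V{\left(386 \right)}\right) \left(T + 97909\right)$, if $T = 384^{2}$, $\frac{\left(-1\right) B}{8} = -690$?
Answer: $55019420775$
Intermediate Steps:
$B = 5520$ ($B = \left(-8\right) \left(-690\right) = 5520$)
$V{\left(w \right)} = 5520$
$T = 147456$
$\left(218715 + V{\left(386 \right)}\right) \left(T + 97909\right) = \left(218715 + 5520\right) \left(147456 + 97909\right) = 224235 \cdot 245365 = 55019420775$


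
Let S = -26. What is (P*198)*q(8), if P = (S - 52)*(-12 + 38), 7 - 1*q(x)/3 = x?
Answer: 1204632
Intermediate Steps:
q(x) = 21 - 3*x
P = -2028 (P = (-26 - 52)*(-12 + 38) = -78*26 = -2028)
(P*198)*q(8) = (-2028*198)*(21 - 3*8) = -401544*(21 - 24) = -401544*(-3) = 1204632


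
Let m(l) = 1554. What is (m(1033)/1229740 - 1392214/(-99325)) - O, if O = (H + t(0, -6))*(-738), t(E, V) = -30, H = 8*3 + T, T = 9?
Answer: 27213886665241/12214392550 ≈ 2228.0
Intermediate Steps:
H = 33 (H = 8*3 + 9 = 24 + 9 = 33)
O = -2214 (O = (33 - 30)*(-738) = 3*(-738) = -2214)
(m(1033)/1229740 - 1392214/(-99325)) - O = (1554/1229740 - 1392214/(-99325)) - 1*(-2214) = (1554*(1/1229740) - 1392214*(-1/99325)) + 2214 = (777/614870 + 1392214/99325) + 2214 = 171221559541/12214392550 + 2214 = 27213886665241/12214392550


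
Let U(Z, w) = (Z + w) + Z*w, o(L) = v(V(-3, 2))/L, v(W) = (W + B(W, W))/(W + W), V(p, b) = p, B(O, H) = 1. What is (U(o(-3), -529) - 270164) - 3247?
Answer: -821644/3 ≈ -2.7388e+5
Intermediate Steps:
v(W) = (1 + W)/(2*W) (v(W) = (W + 1)/(W + W) = (1 + W)/((2*W)) = (1 + W)*(1/(2*W)) = (1 + W)/(2*W))
o(L) = 1/(3*L) (o(L) = ((½)*(1 - 3)/(-3))/L = ((½)*(-⅓)*(-2))/L = 1/(3*L))
U(Z, w) = Z + w + Z*w
(U(o(-3), -529) - 270164) - 3247 = (((⅓)/(-3) - 529 + ((⅓)/(-3))*(-529)) - 270164) - 3247 = (((⅓)*(-⅓) - 529 + ((⅓)*(-⅓))*(-529)) - 270164) - 3247 = ((-⅑ - 529 - ⅑*(-529)) - 270164) - 3247 = ((-⅑ - 529 + 529/9) - 270164) - 3247 = (-1411/3 - 270164) - 3247 = -811903/3 - 3247 = -821644/3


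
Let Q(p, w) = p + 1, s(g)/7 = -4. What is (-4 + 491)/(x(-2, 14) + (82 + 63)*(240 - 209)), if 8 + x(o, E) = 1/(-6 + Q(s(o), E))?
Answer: 16071/148070 ≈ 0.10854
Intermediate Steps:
s(g) = -28 (s(g) = 7*(-4) = -28)
Q(p, w) = 1 + p
x(o, E) = -265/33 (x(o, E) = -8 + 1/(-6 + (1 - 28)) = -8 + 1/(-6 - 27) = -8 + 1/(-33) = -8 - 1/33 = -265/33)
(-4 + 491)/(x(-2, 14) + (82 + 63)*(240 - 209)) = (-4 + 491)/(-265/33 + (82 + 63)*(240 - 209)) = 487/(-265/33 + 145*31) = 487/(-265/33 + 4495) = 487/(148070/33) = 487*(33/148070) = 16071/148070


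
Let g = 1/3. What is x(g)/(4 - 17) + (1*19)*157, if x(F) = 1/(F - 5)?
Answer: 542909/182 ≈ 2983.0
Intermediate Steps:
g = ⅓ (g = 1*(⅓) = ⅓ ≈ 0.33333)
x(F) = 1/(-5 + F)
x(g)/(4 - 17) + (1*19)*157 = 1/((-5 + ⅓)*(4 - 17)) + (1*19)*157 = 1/(-14/3*(-13)) + 19*157 = -3/14*(-1/13) + 2983 = 3/182 + 2983 = 542909/182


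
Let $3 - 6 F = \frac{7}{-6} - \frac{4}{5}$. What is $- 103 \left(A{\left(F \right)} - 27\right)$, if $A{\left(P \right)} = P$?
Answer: $\frac{485233}{180} \approx 2695.7$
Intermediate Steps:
$F = \frac{149}{180}$ ($F = \frac{1}{2} - \frac{\frac{7}{-6} - \frac{4}{5}}{6} = \frac{1}{2} - \frac{7 \left(- \frac{1}{6}\right) - \frac{4}{5}}{6} = \frac{1}{2} - \frac{- \frac{7}{6} - \frac{4}{5}}{6} = \frac{1}{2} - - \frac{59}{180} = \frac{1}{2} + \frac{59}{180} = \frac{149}{180} \approx 0.82778$)
$- 103 \left(A{\left(F \right)} - 27\right) = - 103 \left(\frac{149}{180} - 27\right) = \left(-103\right) \left(- \frac{4711}{180}\right) = \frac{485233}{180}$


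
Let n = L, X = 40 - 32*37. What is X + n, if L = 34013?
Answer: 32869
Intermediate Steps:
X = -1144 (X = 40 - 1184 = -1144)
n = 34013
X + n = -1144 + 34013 = 32869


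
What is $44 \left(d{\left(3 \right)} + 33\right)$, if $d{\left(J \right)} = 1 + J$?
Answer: $1628$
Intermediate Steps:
$44 \left(d{\left(3 \right)} + 33\right) = 44 \left(\left(1 + 3\right) + 33\right) = 44 \left(4 + 33\right) = 44 \cdot 37 = 1628$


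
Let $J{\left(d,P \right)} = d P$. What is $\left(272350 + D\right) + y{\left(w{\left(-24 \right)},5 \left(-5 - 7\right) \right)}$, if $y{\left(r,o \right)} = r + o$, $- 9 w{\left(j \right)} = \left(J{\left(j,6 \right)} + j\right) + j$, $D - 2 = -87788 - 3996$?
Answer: $\frac{541588}{3} \approx 1.8053 \cdot 10^{5}$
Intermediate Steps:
$J{\left(d,P \right)} = P d$
$D = -91782$ ($D = 2 - 91784 = -91782$)
$w{\left(j \right)} = - \frac{8 j}{9}$ ($w{\left(j \right)} = - \frac{\left(6 j + j\right) + j}{9} = - \frac{7 j + j}{9} = - \frac{8 j}{9}$)
$y{\left(r,o \right)} = o + r$
$\left(272350 + D\right) + y{\left(w{\left(-24 \right)},5 \left(-5 - 7\right) \right)} = \left(272350 - 91782\right) + \left(5 \left(-5 - 7\right) - - \frac{64}{3}\right) = 180568 + \left(5 \left(-12\right) + \frac{64}{3}\right) = 180568 + \left(-60 + \frac{64}{3}\right) = 180568 - \frac{116}{3} = \frac{541588}{3}$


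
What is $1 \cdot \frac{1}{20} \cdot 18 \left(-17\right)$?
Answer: $- \frac{153}{10} \approx -15.3$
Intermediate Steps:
$1 \cdot \frac{1}{20} \cdot 18 \left(-17\right) = \frac{1}{20} \cdot 18 \left(-17\right) = \frac{9}{10} \left(-17\right) = - \frac{153}{10}$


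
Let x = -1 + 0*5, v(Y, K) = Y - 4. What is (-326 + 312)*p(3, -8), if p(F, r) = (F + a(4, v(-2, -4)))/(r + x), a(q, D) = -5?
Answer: -28/9 ≈ -3.1111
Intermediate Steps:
v(Y, K) = -4 + Y
x = -1 (x = -1 + 0 = -1)
p(F, r) = (-5 + F)/(-1 + r) (p(F, r) = (F - 5)/(r - 1) = (-5 + F)/(-1 + r))
(-326 + 312)*p(3, -8) = (-326 + 312)*((-5 + 3)/(-1 - 8)) = -14*(-2)/(-9) = -(-14)*(-2)/9 = -14*2/9 = -28/9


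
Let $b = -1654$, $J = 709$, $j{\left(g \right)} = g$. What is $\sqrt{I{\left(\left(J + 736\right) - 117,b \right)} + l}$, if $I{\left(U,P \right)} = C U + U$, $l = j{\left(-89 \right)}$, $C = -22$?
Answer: $i \sqrt{27977} \approx 167.26 i$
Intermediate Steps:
$l = -89$
$I{\left(U,P \right)} = - 21 U$ ($I{\left(U,P \right)} = - 22 U + U = - 21 U$)
$\sqrt{I{\left(\left(J + 736\right) - 117,b \right)} + l} = \sqrt{- 21 \left(\left(709 + 736\right) - 117\right) - 89} = \sqrt{- 21 \left(1445 - 117\right) - 89} = \sqrt{\left(-21\right) 1328 - 89} = \sqrt{-27888 - 89} = \sqrt{-27977} = i \sqrt{27977}$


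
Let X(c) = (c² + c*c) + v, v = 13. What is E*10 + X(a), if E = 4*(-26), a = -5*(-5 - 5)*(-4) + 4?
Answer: 75805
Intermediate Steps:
a = -196 (a = -(-50)*(-4) + 4 = -5*40 + 4 = -200 + 4 = -196)
X(c) = 13 + 2*c² (X(c) = (c² + c*c) + 13 = (c² + c²) + 13 = 2*c² + 13 = 13 + 2*c²)
E = -104
E*10 + X(a) = -104*10 + (13 + 2*(-196)²) = -1040 + (13 + 2*38416) = -1040 + (13 + 76832) = -1040 + 76845 = 75805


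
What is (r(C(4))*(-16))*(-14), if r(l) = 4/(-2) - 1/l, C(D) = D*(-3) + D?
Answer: -420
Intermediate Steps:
C(D) = -2*D (C(D) = -3*D + D = -2*D)
r(l) = -2 - 1/l (r(l) = 4*(-½) - 1/l = -2 - 1/l)
(r(C(4))*(-16))*(-14) = ((-2 - 1/((-2*4)))*(-16))*(-14) = ((-2 - 1/(-8))*(-16))*(-14) = ((-2 - 1*(-⅛))*(-16))*(-14) = ((-2 + ⅛)*(-16))*(-14) = -15/8*(-16)*(-14) = 30*(-14) = -420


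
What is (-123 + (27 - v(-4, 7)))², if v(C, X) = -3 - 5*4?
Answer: 5329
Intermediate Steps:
v(C, X) = -23 (v(C, X) = -3 - 20 = -23)
(-123 + (27 - v(-4, 7)))² = (-123 + (27 - 1*(-23)))² = (-123 + (27 + 23))² = (-123 + 50)² = (-73)² = 5329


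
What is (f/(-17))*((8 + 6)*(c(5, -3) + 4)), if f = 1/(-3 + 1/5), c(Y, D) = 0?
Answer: 20/17 ≈ 1.1765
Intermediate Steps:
f = -5/14 (f = 1/(-3 + 1*(⅕)) = 1/(-3 + ⅕) = 1/(-14/5) = -5/14 ≈ -0.35714)
(f/(-17))*((8 + 6)*(c(5, -3) + 4)) = (-5/14/(-17))*((8 + 6)*(0 + 4)) = (-5/14*(-1/17))*(14*4) = (5/238)*56 = 20/17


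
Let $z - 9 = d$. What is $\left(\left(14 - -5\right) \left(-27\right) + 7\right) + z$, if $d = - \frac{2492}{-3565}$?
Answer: $- \frac{1769313}{3565} \approx -496.3$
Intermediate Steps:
$d = \frac{2492}{3565}$ ($d = \left(-2492\right) \left(- \frac{1}{3565}\right) = \frac{2492}{3565} \approx 0.69902$)
$z = \frac{34577}{3565}$ ($z = 9 + \frac{2492}{3565} = \frac{34577}{3565} \approx 9.699$)
$\left(\left(14 - -5\right) \left(-27\right) + 7\right) + z = \left(\left(14 - -5\right) \left(-27\right) + 7\right) + \frac{34577}{3565} = \left(\left(14 + 5\right) \left(-27\right) + 7\right) + \frac{34577}{3565} = \left(19 \left(-27\right) + 7\right) + \frac{34577}{3565} = \left(-513 + 7\right) + \frac{34577}{3565} = -506 + \frac{34577}{3565} = - \frac{1769313}{3565}$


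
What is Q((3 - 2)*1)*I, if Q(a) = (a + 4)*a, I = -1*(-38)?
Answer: 190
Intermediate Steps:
I = 38
Q(a) = a*(4 + a) (Q(a) = (4 + a)*a = a*(4 + a))
Q((3 - 2)*1)*I = (((3 - 2)*1)*(4 + (3 - 2)*1))*38 = ((1*1)*(4 + 1*1))*38 = (1*(4 + 1))*38 = (1*5)*38 = 5*38 = 190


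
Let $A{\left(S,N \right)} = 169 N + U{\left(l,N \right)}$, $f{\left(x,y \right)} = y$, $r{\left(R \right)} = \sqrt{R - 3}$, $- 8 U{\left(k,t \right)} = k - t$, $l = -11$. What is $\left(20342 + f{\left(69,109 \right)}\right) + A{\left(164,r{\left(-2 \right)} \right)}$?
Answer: $\frac{163619}{8} + \frac{1353 i \sqrt{5}}{8} \approx 20452.0 + 378.17 i$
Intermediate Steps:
$U{\left(k,t \right)} = - \frac{k}{8} + \frac{t}{8}$ ($U{\left(k,t \right)} = - \frac{k - t}{8} = - \frac{k}{8} + \frac{t}{8}$)
$r{\left(R \right)} = \sqrt{-3 + R}$
$A{\left(S,N \right)} = \frac{11}{8} + \frac{1353 N}{8}$ ($A{\left(S,N \right)} = 169 N + \left(\left(- \frac{1}{8}\right) \left(-11\right) + \frac{N}{8}\right) = 169 N + \left(\frac{11}{8} + \frac{N}{8}\right) = \frac{11}{8} + \frac{1353 N}{8}$)
$\left(20342 + f{\left(69,109 \right)}\right) + A{\left(164,r{\left(-2 \right)} \right)} = \left(20342 + 109\right) + \left(\frac{11}{8} + \frac{1353 \sqrt{-3 - 2}}{8}\right) = 20451 + \left(\frac{11}{8} + \frac{1353 \sqrt{-5}}{8}\right) = 20451 + \left(\frac{11}{8} + \frac{1353 i \sqrt{5}}{8}\right) = \frac{163619}{8} + \frac{1353 i \sqrt{5}}{8}$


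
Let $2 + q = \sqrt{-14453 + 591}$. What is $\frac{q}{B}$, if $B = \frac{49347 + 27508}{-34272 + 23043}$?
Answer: $\frac{1182}{4045} - \frac{591 i \sqrt{13862}}{4045} \approx 0.29221 - 17.202 i$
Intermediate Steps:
$q = -2 + i \sqrt{13862}$ ($q = -2 + \sqrt{-14453 + 591} = -2 + \sqrt{-13862} = -2 + i \sqrt{13862} \approx -2.0 + 117.74 i$)
$B = - \frac{4045}{591}$ ($B = \frac{76855}{-11229} = 76855 \left(- \frac{1}{11229}\right) = - \frac{4045}{591} \approx -6.8443$)
$\frac{q}{B} = \frac{-2 + i \sqrt{13862}}{- \frac{4045}{591}} = \left(-2 + i \sqrt{13862}\right) \left(- \frac{591}{4045}\right) = \frac{1182}{4045} - \frac{591 i \sqrt{13862}}{4045}$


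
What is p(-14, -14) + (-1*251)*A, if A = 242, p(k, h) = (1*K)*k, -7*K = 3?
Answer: -60736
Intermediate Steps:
K = -3/7 (K = -⅐*3 = -3/7 ≈ -0.42857)
p(k, h) = -3*k/7 (p(k, h) = (1*(-3/7))*k = -3*k/7)
p(-14, -14) + (-1*251)*A = -3/7*(-14) - 1*251*242 = 6 - 251*242 = 6 - 60742 = -60736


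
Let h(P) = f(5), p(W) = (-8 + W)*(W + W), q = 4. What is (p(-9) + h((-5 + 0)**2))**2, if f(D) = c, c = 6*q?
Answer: 108900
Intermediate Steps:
p(W) = 2*W*(-8 + W) (p(W) = (-8 + W)*(2*W) = 2*W*(-8 + W))
c = 24 (c = 6*4 = 24)
f(D) = 24
h(P) = 24
(p(-9) + h((-5 + 0)**2))**2 = (2*(-9)*(-8 - 9) + 24)**2 = (2*(-9)*(-17) + 24)**2 = (306 + 24)**2 = 330**2 = 108900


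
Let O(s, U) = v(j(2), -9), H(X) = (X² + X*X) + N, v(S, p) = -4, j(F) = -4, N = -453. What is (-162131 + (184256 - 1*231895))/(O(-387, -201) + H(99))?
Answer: -41954/3829 ≈ -10.957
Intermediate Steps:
H(X) = -453 + 2*X² (H(X) = (X² + X*X) - 453 = (X² + X²) - 453 = 2*X² - 453 = -453 + 2*X²)
O(s, U) = -4
(-162131 + (184256 - 1*231895))/(O(-387, -201) + H(99)) = (-162131 + (184256 - 1*231895))/(-4 + (-453 + 2*99²)) = (-162131 + (184256 - 231895))/(-4 + (-453 + 2*9801)) = (-162131 - 47639)/(-4 + (-453 + 19602)) = -209770/(-4 + 19149) = -209770/19145 = -209770*1/19145 = -41954/3829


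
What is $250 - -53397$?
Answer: $53647$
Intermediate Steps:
$250 - -53397 = 250 + 53397 = 53647$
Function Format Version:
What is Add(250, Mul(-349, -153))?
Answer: 53647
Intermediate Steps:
Add(250, Mul(-349, -153)) = Add(250, 53397) = 53647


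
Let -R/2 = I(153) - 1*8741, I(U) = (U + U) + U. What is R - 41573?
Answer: -25009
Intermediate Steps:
I(U) = 3*U (I(U) = 2*U + U = 3*U)
R = 16564 (R = -2*(3*153 - 1*8741) = -2*(459 - 8741) = -2*(-8282) = 16564)
R - 41573 = 16564 - 41573 = -25009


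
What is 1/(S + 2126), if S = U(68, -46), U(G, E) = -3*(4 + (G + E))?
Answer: 1/2048 ≈ 0.00048828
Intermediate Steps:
U(G, E) = -12 - 3*E - 3*G (U(G, E) = -3*(4 + (E + G)) = -3*(4 + E + G) = -12 - 3*E - 3*G)
S = -78 (S = -12 - 3*(-46) - 3*68 = -12 + 138 - 204 = -78)
1/(S + 2126) = 1/(-78 + 2126) = 1/2048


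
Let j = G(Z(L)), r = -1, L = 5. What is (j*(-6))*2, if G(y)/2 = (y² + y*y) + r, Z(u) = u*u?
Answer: -29976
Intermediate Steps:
Z(u) = u²
G(y) = -2 + 4*y² (G(y) = 2*((y² + y*y) - 1) = 2*((y² + y²) - 1) = 2*(2*y² - 1) = 2*(-1 + 2*y²) = -2 + 4*y²)
j = 2498 (j = -2 + 4*(5²)² = -2 + 4*25² = -2 + 4*625 = -2 + 2500 = 2498)
(j*(-6))*2 = (2498*(-6))*2 = -14988*2 = -29976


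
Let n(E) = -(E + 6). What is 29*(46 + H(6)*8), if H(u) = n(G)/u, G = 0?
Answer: 1102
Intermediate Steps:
n(E) = -6 - E (n(E) = -(6 + E) = -6 - E)
H(u) = -6/u (H(u) = (-6 - 1*0)/u = (-6 + 0)/u = -6/u)
29*(46 + H(6)*8) = 29*(46 - 6/6*8) = 29*(46 - 6*⅙*8) = 29*(46 - 1*8) = 29*(46 - 8) = 29*38 = 1102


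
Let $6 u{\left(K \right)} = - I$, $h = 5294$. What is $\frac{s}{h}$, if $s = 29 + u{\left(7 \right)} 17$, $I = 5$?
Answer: $\frac{89}{31764} \approx 0.0028019$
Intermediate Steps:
$u{\left(K \right)} = - \frac{5}{6}$ ($u{\left(K \right)} = \frac{\left(-1\right) 5}{6} = \frac{1}{6} \left(-5\right) = - \frac{5}{6}$)
$s = \frac{89}{6}$ ($s = 29 - \frac{85}{6} = \frac{89}{6} \approx 14.833$)
$\frac{s}{h} = \frac{89}{6 \cdot 5294} = \frac{89}{6} \cdot \frac{1}{5294} = \frac{89}{31764}$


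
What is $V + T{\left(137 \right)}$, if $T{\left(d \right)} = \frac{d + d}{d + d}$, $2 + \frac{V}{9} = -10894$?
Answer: $-98063$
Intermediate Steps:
$V = -98064$ ($V = -18 + 9 \left(-10894\right) = -18 - 98046 = -98064$)
$T{\left(d \right)} = 1$ ($T{\left(d \right)} = \frac{2 d}{2 d} = 2 d \frac{1}{2 d} = 1$)
$V + T{\left(137 \right)} = -98064 + 1 = -98063$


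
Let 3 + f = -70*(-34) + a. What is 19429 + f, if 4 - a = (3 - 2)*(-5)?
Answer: 21815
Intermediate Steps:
a = 9 (a = 4 - (3 - 2)*(-5) = 4 - (-5) = 4 - 1*(-5) = 4 + 5 = 9)
f = 2386 (f = -3 + (-70*(-34) + 9) = -3 + (2380 + 9) = -3 + 2389 = 2386)
19429 + f = 19429 + 2386 = 21815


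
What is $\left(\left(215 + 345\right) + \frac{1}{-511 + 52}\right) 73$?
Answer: $\frac{18763847}{459} \approx 40880.0$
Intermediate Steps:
$\left(\left(215 + 345\right) + \frac{1}{-511 + 52}\right) 73 = \left(560 + \frac{1}{-459}\right) 73 = \left(560 - \frac{1}{459}\right) 73 = \frac{257039}{459} \cdot 73 = \frac{18763847}{459}$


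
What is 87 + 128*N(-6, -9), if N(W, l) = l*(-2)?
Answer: 2391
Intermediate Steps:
N(W, l) = -2*l
87 + 128*N(-6, -9) = 87 + 128*(-2*(-9)) = 87 + 128*18 = 87 + 2304 = 2391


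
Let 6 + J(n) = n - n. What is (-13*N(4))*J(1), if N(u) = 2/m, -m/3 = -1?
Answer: 52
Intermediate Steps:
m = 3 (m = -3*(-1) = 3)
J(n) = -6 (J(n) = -6 + (n - n) = -6 + 0 = -6)
N(u) = ⅔ (N(u) = 2/3 = 2*(⅓) = ⅔)
(-13*N(4))*J(1) = -13*2/3*(-6) = -13*⅔*(-6) = -26/3*(-6) = 52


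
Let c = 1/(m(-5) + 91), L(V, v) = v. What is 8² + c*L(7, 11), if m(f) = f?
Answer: 5515/86 ≈ 64.128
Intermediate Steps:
c = 1/86 (c = 1/(-5 + 91) = 1/86 ≈ 0.011628)
8² + c*L(7, 11) = 8² + (1/86)*11 = 64 + 11/86 = 5515/86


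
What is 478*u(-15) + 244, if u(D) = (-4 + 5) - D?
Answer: 7892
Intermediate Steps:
u(D) = 1 - D
478*u(-15) + 244 = 478*(1 - 1*(-15)) + 244 = 478*(1 + 15) + 244 = 478*16 + 244 = 7648 + 244 = 7892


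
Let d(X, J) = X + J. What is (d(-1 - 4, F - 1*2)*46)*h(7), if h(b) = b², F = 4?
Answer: -6762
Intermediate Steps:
d(X, J) = J + X
(d(-1 - 4, F - 1*2)*46)*h(7) = (((4 - 1*2) + (-1 - 4))*46)*7² = (((4 - 2) - 5)*46)*49 = ((2 - 5)*46)*49 = -3*46*49 = -138*49 = -6762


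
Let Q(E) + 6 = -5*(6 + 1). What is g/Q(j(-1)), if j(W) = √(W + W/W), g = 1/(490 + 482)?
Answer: -1/39852 ≈ -2.5093e-5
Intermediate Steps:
g = 1/972 ≈ 0.0010288
j(W) = √(1 + W) (j(W) = √(W + 1) = √(1 + W))
Q(E) = -41 (Q(E) = -6 - 5*(6 + 1) = -6 - 5*7 = -6 - 35 = -41)
g/Q(j(-1)) = (1/972)/(-41) = (1/972)*(-1/41) = -1/39852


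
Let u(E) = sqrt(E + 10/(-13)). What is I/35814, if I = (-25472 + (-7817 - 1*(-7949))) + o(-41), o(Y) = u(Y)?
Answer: -12670/17907 + I*sqrt(7059)/465582 ≈ -0.70754 + 0.00018046*I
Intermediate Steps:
u(E) = sqrt(-10/13 + E) (u(E) = sqrt(E + 10*(-1/13)) = sqrt(E - 10/13) = sqrt(-10/13 + E))
o(Y) = sqrt(-130 + 169*Y)/13
I = -25340 + I*sqrt(7059)/13 (I = (-25472 + (-7817 - 1*(-7949))) + sqrt(-130 + 169*(-41))/13 = (-25472 + (-7817 + 7949)) + sqrt(-130 - 6929)/13 = (-25472 + 132) + sqrt(-7059)/13 = -25340 + (I*sqrt(7059))/13 = -25340 + I*sqrt(7059)/13 ≈ -25340.0 + 6.4629*I)
I/35814 = (-25340 + I*sqrt(7059)/13)/35814 = (-25340 + I*sqrt(7059)/13)*(1/35814) = -12670/17907 + I*sqrt(7059)/465582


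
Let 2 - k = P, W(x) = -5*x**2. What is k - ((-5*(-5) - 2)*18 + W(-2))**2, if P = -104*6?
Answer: -154610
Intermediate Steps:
P = -624
k = 626 (k = 2 - 1*(-624) = 2 + 624 = 626)
k - ((-5*(-5) - 2)*18 + W(-2))**2 = 626 - ((-5*(-5) - 2)*18 - 5*(-2)**2)**2 = 626 - ((25 - 2)*18 - 5*4)**2 = 626 - (23*18 - 20)**2 = 626 - (414 - 20)**2 = 626 - 1*394**2 = 626 - 1*155236 = 626 - 155236 = -154610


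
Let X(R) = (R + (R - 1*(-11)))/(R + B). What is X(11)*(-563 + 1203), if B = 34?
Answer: 1408/3 ≈ 469.33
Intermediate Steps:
X(R) = (11 + 2*R)/(34 + R) (X(R) = (R + (R - 1*(-11)))/(R + 34) = (R + (R + 11))/(34 + R) = (R + (11 + R))/(34 + R) = (11 + 2*R)/(34 + R))
X(11)*(-563 + 1203) = ((11 + 2*11)/(34 + 11))*(-563 + 1203) = ((11 + 22)/45)*640 = ((1/45)*33)*640 = (11/15)*640 = 1408/3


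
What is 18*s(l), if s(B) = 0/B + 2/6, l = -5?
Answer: 6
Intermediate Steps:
s(B) = 1/3 (s(B) = 0 + 2*(1/6) = 0 + 1/3 = 1/3)
18*s(l) = 18*(1/3) = 6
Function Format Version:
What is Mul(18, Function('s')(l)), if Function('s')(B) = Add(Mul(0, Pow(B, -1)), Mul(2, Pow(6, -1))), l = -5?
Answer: 6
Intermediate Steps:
Function('s')(B) = Rational(1, 3) (Function('s')(B) = Add(0, Mul(2, Rational(1, 6))) = Add(0, Rational(1, 3)) = Rational(1, 3))
Mul(18, Function('s')(l)) = Mul(18, Rational(1, 3)) = 6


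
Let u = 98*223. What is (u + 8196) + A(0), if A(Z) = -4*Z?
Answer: 30050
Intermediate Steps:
u = 21854
(u + 8196) + A(0) = (21854 + 8196) - 4*0 = 30050 + 0 = 30050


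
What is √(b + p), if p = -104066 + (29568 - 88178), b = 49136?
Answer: 2*I*√28385 ≈ 336.96*I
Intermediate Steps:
p = -162676 (p = -104066 - 58610 = -162676)
√(b + p) = √(49136 - 162676) = √(-113540) = 2*I*√28385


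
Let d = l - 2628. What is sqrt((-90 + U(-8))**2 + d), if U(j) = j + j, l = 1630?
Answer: sqrt(10238) ≈ 101.18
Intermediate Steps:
U(j) = 2*j
d = -998 (d = 1630 - 2628 = -998)
sqrt((-90 + U(-8))**2 + d) = sqrt((-90 + 2*(-8))**2 - 998) = sqrt((-90 - 16)**2 - 998) = sqrt((-106)**2 - 998) = sqrt(11236 - 998) = sqrt(10238)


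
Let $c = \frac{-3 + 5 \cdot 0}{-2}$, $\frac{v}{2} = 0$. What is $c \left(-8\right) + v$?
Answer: $-12$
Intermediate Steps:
$v = 0$ ($v = 2 \cdot 0 = 0$)
$c = \frac{3}{2}$ ($c = \left(-3 + 0\right) \left(- \frac{1}{2}\right) = \left(-3\right) \left(- \frac{1}{2}\right) = \frac{3}{2} \approx 1.5$)
$c \left(-8\right) + v = \frac{3}{2} \left(-8\right) + 0 = -12 + 0 = -12$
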